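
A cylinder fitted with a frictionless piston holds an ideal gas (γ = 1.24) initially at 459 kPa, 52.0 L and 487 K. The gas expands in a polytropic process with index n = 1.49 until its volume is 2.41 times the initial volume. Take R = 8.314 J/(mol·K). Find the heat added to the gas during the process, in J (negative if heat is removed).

-17800 J

n = P₁V₁/(RT₁) = 459×52.0/(8.314×487) = 5.89 mol.
Polytropic n=1.49: T₂ = T₁(V₁/V₂)^(n−1) = 487×(0.415)^0.49 = 316 K; P₂ = P₁(V₁/V₂)^n = 124 kPa.
W = (P₁V₁−P₂V₂)/(n−1) = (459×52.0−124×125)/0.49 = 17100 J.
ΔU = nCvΔT = 5.89×34.6×(316−487) = -34800 J.
Q = ΔU + W = -17800 J.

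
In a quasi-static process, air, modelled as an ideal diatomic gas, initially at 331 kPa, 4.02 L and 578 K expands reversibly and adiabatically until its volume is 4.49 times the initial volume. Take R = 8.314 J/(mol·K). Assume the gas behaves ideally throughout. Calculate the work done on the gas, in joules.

n = P₁V₁/(RT₁) = 331×4.02/(8.314×578) = 0.277 mol.
Adiabatic: TV^(γ−1) = const ⇒ T₂ = 578×(0.223)^0.400 = 317 K; PV^γ = const ⇒ P₂ = 40.4 kPa.
ΔU = nCvΔT = 0.277×20.8×(317−578) = -1500 J.
Q = 0 for an adiabatic process, so W = −ΔU = 1500 J.
Work done on the gas = −W_by = -1500 J.

-1500 J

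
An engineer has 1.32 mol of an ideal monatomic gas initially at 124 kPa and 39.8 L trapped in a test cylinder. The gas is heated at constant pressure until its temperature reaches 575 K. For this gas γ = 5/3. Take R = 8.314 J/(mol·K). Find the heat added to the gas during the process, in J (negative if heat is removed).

3440 J

T₁ = P₁V₁/(nR) = 124×39.8/(1.32×8.314) = 450 K.
Isobaric: P stays 124 kPa; V/T = const ⇒ T₂ = 575 K, V₂ = 50.9 L.
W = PΔV = 124×(50.9−39.8) kPa·L = 1380 J.
ΔU = nCvΔT = 1.32×12.5×(575−450) = 2060 J.
Q = ΔU + W = nCpΔT = 3440 J.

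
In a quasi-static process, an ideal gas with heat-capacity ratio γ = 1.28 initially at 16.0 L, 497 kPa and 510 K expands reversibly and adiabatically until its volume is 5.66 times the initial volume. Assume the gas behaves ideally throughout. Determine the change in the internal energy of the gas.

n = P₁V₁/(RT₁) = 497×16.0/(8.314×510) = 1.88 mol.
Adiabatic: TV^(γ−1) = const ⇒ T₂ = 510×(0.177)^0.280 = 314 K; PV^γ = const ⇒ P₂ = 54.0 kPa.
For an ideal gas ΔU = nCvΔT with Cv = R/(γ−1) = 29.7 J/(mol·K).
ΔU = 1.88×29.7×(314−510) = -10900 J.

-10900 J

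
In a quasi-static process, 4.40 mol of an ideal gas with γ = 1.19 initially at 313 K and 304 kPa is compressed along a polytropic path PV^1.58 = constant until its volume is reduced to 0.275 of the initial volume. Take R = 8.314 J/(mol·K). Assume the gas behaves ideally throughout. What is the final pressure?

2340 kPa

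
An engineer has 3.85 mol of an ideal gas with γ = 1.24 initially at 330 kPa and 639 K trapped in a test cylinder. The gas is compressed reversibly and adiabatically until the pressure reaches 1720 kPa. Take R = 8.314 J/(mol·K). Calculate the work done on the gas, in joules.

32100 J

V₁ = nRT₁/P₁ = 3.85×8.314×639/330 = 62.0 L.
Adiabatic: T₂/T₁ = (P₂/P₁)^((γ−1)/γ) ⇒ T₂ = 639×(5.21)^0.194 = 880 K; V₂ = 16.4 L.
ΔU = nCvΔT = 3.85×34.6×(880−639) = 32100 J.
Q = 0 for an adiabatic process, so W = −ΔU = -32100 J.
Work done on the gas = −W_by = 32100 J.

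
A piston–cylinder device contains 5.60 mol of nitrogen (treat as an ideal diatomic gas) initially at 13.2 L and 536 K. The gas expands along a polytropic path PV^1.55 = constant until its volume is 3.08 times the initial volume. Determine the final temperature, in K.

289 K

P₁ = nRT₁/V₁ = 5.60×8.314×536/13.2 = 1890 kPa.
Polytropic n=1.55: T₂ = T₁(V₁/V₂)^(n−1) = 536×(0.325)^0.55 = 289 K; P₂ = P₁(V₁/V₂)^n = 331 kPa.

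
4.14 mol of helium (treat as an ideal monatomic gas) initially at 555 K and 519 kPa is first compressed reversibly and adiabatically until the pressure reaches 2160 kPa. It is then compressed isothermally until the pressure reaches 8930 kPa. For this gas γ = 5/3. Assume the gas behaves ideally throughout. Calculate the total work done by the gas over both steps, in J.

-70000 J

V₁ = nRT₁/P₁ = 4.14×8.314×555/519 = 36.8 L.
Step 1 — Adiabatic: T₂/T₁ = (P₂/P₁)^((γ−1)/γ) ⇒ T₂ = 555×(4.16)^0.400 = 982 K; V₂ = 15.6 L.
ΔU = nCvΔT = 4.14×12.5×(982−555) = 22000 J.
Q = 0 for an adiabatic process, so W = −ΔU = -22000 J.
State after step 1: P = 2160 kPa, V = 15.6 L, T = 982 K.
Step 2 — Isothermal: T stays 982 K; PV = const ⇒ V₂ = 3.78 L, P₂ = 8930 kPa.
ΔU = 0 (ideal gas, T constant).
W = nRT ln(V₂/V₁) = 4.14×8.314×982×ln(0.242) = -48000 J.
Q = ΔU + W = -48000 J.
Net over both steps: W = -70000 J, Q = -48000 J, ΔU = 22000 J.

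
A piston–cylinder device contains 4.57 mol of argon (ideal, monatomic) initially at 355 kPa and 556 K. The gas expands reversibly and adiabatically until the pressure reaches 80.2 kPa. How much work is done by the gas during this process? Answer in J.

14200 J

V₁ = nRT₁/P₁ = 4.57×8.314×556/355 = 59.5 L.
Adiabatic: T₂/T₁ = (P₂/P₁)^((γ−1)/γ) ⇒ T₂ = 556×(0.226)^0.400 = 307 K; V₂ = 145 L.
ΔU = nCvΔT = 4.57×12.5×(307−556) = -14200 J.
Q = 0 for an adiabatic process, so W = −ΔU = 14200 J.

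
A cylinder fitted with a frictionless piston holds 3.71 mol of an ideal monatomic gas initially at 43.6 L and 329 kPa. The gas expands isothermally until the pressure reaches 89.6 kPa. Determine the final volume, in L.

160 L

T₁ = P₁V₁/(nR) = 329×43.6/(3.71×8.314) = 465 K.
Isothermal: T stays 465 K; PV = const ⇒ V₂ = 160 L, P₂ = 89.6 kPa.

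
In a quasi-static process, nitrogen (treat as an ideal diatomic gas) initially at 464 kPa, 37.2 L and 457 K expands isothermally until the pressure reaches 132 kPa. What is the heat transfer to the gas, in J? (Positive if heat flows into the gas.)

21700 J

n = P₁V₁/(RT₁) = 464×37.2/(8.314×457) = 4.54 mol.
Isothermal: T stays 457 K; PV = const ⇒ V₂ = 131 L, P₂ = 132 kPa.
ΔU = 0 (ideal gas, T constant).
W = nRT ln(V₂/V₁) = 4.54×8.314×457×ln(3.52) = 21700 J.
Q = ΔU + W = 21700 J.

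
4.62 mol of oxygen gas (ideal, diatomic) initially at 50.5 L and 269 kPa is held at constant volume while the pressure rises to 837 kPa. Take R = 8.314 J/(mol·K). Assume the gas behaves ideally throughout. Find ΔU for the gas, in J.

T₁ = P₁V₁/(nR) = 269×50.5/(4.62×8.314) = 354 K.
Isochoric: V stays 50.5 L; P/T = const ⇒ T₂ = 1100 K, P₂ = 837 kPa.
For an ideal gas ΔU = nCvΔT with Cv = (5/2)R = 20.8 J/(mol·K).
ΔU = 4.62×20.8×(1100−354) = 71700 J.

71700 J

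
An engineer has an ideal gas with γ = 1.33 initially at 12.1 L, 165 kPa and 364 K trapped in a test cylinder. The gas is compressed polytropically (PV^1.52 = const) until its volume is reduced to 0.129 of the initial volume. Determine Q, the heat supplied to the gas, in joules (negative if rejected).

4200 J

n = P₁V₁/(RT₁) = 165×12.1/(8.314×364) = 0.660 mol.
Polytropic n=1.52: T₂ = T₁(V₁/V₂)^(n−1) = 364×(7.75)^0.52 = 1060 K; P₂ = P₁(V₁/V₂)^n = 3710 kPa.
W = (P₁V₁−P₂V₂)/(n−1) = (165×12.1−3710×1.56)/0.52 = -7300 J.
ΔU = nCvΔT = 0.660×25.2×(1060−364) = 11500 J.
Q = ΔU + W = 4200 J.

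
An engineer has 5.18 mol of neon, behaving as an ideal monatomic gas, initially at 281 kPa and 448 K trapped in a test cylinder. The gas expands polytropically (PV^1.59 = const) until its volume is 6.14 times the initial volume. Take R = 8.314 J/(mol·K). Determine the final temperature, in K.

154 K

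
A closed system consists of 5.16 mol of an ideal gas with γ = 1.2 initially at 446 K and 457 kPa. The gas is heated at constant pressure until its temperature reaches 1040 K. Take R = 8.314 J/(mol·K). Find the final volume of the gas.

V₁ = nRT₁/P₁ = 5.16×8.314×446/457 = 41.9 L.
Isobaric: P stays 457 kPa; V/T = const ⇒ T₂ = 1040 K, V₂ = 97.6 L.

97.6 L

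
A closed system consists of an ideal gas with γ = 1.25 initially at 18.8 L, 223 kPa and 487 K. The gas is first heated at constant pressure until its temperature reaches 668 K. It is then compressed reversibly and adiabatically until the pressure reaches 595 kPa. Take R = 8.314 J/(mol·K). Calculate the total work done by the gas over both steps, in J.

n = P₁V₁/(RT₁) = 223×18.8/(8.314×487) = 1.04 mol.
Step 1 — Isobaric: P stays 223 kPa; V/T = const ⇒ T₂ = 668 K, V₂ = 25.8 L.
W = PΔV = 223×(25.8−18.8) kPa·L = 1560 J.
ΔU = nCvΔT = 1.04×33.3×(668−487) = 6230 J.
Q = ΔU + W = nCpΔT = 7790 J.
State after step 1: P = 223 kPa, V = 25.8 L, T = 668 K.
Step 2 — Adiabatic: T₂/T₁ = (P₂/P₁)^((γ−1)/γ) ⇒ T₂ = 668×(2.67)^0.200 = 813 K; V₂ = 11.8 L.
ΔU = nCvΔT = 1.04×33.3×(813−668) = 4990 J.
Q = 0 for an adiabatic process, so W = −ΔU = -4990 J.
Net over both steps: W = -3430 J, Q = 7790 J, ΔU = 11200 J.

-3430 J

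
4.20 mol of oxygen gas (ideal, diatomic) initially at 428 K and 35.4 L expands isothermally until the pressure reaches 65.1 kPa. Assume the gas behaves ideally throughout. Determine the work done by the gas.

27900 J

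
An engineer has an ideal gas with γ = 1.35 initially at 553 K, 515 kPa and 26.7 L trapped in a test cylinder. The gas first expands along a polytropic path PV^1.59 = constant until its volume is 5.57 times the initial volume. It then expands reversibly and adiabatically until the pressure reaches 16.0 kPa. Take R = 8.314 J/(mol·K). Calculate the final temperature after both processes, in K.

166 K

n = P₁V₁/(RT₁) = 515×26.7/(8.314×553) = 2.99 mol.
Step 1 — Polytropic n=1.59: T₂ = T₁(V₁/V₂)^(n−1) = 553×(0.180)^0.59 = 201 K; P₂ = P₁(V₁/V₂)^n = 33.6 kPa.
W = (P₁V₁−P₂V₂)/(n−1) = (515×26.7−33.6×149)/0.59 = 14800 J.
ΔU = nCvΔT = 2.99×23.8×(201−553) = -25000 J.
Q = ΔU + W = -10200 J.
State after step 1: P = 33.6 kPa, V = 149 L, T = 201 K.
Step 2 — Adiabatic: T₂/T₁ = (P₂/P₁)^((γ−1)/γ) ⇒ T₂ = 201×(0.477)^0.259 = 166 K; V₂ = 257 L.
ΔU = nCvΔT = 2.99×23.8×(166−201) = -2490 J.
Q = 0 for an adiabatic process, so W = −ΔU = 2490 J.
Net over both steps: W = 17300 J, Q = -10200 J, ΔU = -27500 J.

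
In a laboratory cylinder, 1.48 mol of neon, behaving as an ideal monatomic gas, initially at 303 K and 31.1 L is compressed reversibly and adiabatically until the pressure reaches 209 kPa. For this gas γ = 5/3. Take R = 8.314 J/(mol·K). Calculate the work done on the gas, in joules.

1390 J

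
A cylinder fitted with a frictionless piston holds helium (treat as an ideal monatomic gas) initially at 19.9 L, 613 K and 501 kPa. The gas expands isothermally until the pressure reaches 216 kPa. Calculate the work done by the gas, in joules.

8390 J

n = P₁V₁/(RT₁) = 501×19.9/(8.314×613) = 1.96 mol.
Isothermal: T stays 613 K; PV = const ⇒ V₂ = 46.2 L, P₂ = 216 kPa.
W = nRT ln(V₂/V₁) = 1.96×8.314×613×ln(2.32) = 8390 J.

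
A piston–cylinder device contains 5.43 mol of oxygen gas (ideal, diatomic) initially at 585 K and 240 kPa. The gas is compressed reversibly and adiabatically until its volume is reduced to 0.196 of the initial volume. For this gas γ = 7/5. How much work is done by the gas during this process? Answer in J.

V₁ = nRT₁/P₁ = 5.43×8.314×585/240 = 110 L.
Adiabatic: TV^(γ−1) = const ⇒ T₂ = 585×(5.10)^0.400 = 1120 K; PV^γ = const ⇒ P₂ = 2350 kPa.
ΔU = nCvΔT = 5.43×20.8×(1120−585) = 60700 J.
Q = 0 for an adiabatic process, so W = −ΔU = -60700 J.

-60700 J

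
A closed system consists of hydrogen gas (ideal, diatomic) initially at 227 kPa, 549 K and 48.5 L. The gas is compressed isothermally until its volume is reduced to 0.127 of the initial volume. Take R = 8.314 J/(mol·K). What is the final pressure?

Isothermal: T stays 549 K; PV = const ⇒ V₂ = 6.16 L, P₂ = 1790 kPa.

1790 kPa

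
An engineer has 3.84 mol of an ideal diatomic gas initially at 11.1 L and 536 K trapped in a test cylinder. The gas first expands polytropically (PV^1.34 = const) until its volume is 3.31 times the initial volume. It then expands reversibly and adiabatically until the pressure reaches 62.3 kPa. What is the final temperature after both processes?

226 K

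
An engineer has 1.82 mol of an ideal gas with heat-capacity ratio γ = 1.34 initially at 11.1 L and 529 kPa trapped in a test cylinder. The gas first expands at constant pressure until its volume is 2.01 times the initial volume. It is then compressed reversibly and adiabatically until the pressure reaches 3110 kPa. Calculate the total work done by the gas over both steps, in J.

-13800 J

T₁ = P₁V₁/(nR) = 529×11.1/(1.82×8.314) = 388 K.
Step 1 — Isobaric: P stays 529 kPa; V/T = const ⇒ T₂ = 780 K, V₂ = 22.3 L.
W = PΔV = 529×(22.3−11.1) kPa·L = 5930 J.
ΔU = nCvΔT = 1.82×24.5×(780−388) = 17400 J.
Q = ΔU + W = nCpΔT = 23400 J.
State after step 1: P = 529 kPa, V = 22.3 L, T = 780 K.
Step 2 — Adiabatic: T₂/T₁ = (P₂/P₁)^((γ−1)/γ) ⇒ T₂ = 780×(5.88)^0.254 = 1220 K; V₂ = 5.95 L.
ΔU = nCvΔT = 1.82×24.5×(1220−780) = 19700 J.
Q = 0 for an adiabatic process, so W = −ΔU = -19700 J.
Net over both steps: W = -13800 J, Q = 23400 J, ΔU = 37100 J.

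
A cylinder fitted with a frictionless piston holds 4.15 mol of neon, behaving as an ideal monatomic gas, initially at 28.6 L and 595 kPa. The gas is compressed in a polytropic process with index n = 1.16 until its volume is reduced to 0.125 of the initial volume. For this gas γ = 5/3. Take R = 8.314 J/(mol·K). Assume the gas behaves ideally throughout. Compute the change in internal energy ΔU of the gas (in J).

10100 J

T₁ = P₁V₁/(nR) = 595×28.6/(4.15×8.314) = 493 K.
Polytropic n=1.16: T₂ = T₁(V₁/V₂)^(n−1) = 493×(8.00)^0.16 = 688 K; P₂ = P₁(V₁/V₂)^n = 6640 kPa.
For an ideal gas ΔU = nCvΔT with Cv = (3/2)R = 12.5 J/(mol·K).
ΔU = 4.15×12.5×(688−493) = 10100 J.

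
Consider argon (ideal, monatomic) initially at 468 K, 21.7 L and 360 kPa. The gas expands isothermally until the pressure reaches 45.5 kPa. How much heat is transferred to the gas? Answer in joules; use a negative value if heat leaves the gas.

n = P₁V₁/(RT₁) = 360×21.7/(8.314×468) = 2.01 mol.
Isothermal: T stays 468 K; PV = const ⇒ V₂ = 172 L, P₂ = 45.5 kPa.
ΔU = 0 (ideal gas, T constant).
W = nRT ln(V₂/V₁) = 2.01×8.314×468×ln(7.91) = 16200 J.
Q = ΔU + W = 16200 J.

16200 J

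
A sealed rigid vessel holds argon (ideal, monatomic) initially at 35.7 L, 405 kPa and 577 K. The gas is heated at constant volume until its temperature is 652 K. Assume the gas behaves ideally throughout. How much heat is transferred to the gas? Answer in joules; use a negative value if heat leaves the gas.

n = P₁V₁/(RT₁) = 405×35.7/(8.314×577) = 3.01 mol.
Isochoric: V stays 35.7 L; P/T = const ⇒ T₂ = 652 K, P₂ = 458 kPa.
W = 0 (no volume change).
ΔU = nCvΔT = 3.01×12.5×(652−577) = 2820 J.
Q = ΔU = 2820 J.

2820 J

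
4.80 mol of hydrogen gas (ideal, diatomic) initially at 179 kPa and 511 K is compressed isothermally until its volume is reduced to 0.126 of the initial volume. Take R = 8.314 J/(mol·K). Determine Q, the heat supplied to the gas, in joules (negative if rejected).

-42200 J

V₁ = nRT₁/P₁ = 4.80×8.314×511/179 = 114 L.
Isothermal: T stays 511 K; PV = const ⇒ V₂ = 14.4 L, P₂ = 1420 kPa.
ΔU = 0 (ideal gas, T constant).
W = nRT ln(V₂/V₁) = 4.80×8.314×511×ln(0.126) = -42200 J.
Q = ΔU + W = -42200 J.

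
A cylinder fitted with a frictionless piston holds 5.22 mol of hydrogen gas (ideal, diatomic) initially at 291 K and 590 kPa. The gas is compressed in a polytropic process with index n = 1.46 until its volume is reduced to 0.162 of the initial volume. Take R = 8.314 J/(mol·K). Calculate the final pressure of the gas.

8410 kPa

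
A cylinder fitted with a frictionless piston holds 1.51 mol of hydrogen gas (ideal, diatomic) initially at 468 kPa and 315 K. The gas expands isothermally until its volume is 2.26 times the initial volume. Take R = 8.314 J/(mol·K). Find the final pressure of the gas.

V₁ = nRT₁/P₁ = 1.51×8.314×315/468 = 8.45 L.
Isothermal: T stays 315 K; PV = const ⇒ V₂ = 19.1 L, P₂ = 207 kPa.

207 kPa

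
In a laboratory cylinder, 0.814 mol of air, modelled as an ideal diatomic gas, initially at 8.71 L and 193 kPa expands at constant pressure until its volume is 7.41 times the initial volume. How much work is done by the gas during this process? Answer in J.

10800 J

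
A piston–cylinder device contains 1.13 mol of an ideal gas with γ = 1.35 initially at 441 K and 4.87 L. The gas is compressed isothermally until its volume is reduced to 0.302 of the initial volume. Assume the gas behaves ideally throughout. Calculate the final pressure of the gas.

2820 kPa

P₁ = nRT₁/V₁ = 1.13×8.314×441/4.87 = 851 kPa.
Isothermal: T stays 441 K; PV = const ⇒ V₂ = 1.47 L, P₂ = 2820 kPa.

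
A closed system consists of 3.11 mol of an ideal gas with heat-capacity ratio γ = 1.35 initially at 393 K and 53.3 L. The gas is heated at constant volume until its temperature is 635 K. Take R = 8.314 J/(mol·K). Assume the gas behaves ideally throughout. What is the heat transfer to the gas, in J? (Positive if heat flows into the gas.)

P₁ = nRT₁/V₁ = 3.11×8.314×393/53.3 = 191 kPa.
Isochoric: V stays 53.3 L; P/T = const ⇒ T₂ = 635 K, P₂ = 308 kPa.
W = 0 (no volume change).
ΔU = nCvΔT = 3.11×23.8×(635−393) = 17900 J.
Q = ΔU = 17900 J.

17900 J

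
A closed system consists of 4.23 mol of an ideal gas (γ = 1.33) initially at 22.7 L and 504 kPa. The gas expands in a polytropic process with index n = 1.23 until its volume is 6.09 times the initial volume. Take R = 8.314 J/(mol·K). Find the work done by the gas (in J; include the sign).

16900 J

T₁ = P₁V₁/(nR) = 504×22.7/(4.23×8.314) = 325 K.
Polytropic n=1.23: T₂ = T₁(V₁/V₂)^(n−1) = 325×(0.164)^0.23 = 215 K; P₂ = P₁(V₁/V₂)^n = 54.6 kPa.
W = (P₁V₁−P₂V₂)/(n−1) = (504×22.7−54.6×138)/0.23 = 16900 J.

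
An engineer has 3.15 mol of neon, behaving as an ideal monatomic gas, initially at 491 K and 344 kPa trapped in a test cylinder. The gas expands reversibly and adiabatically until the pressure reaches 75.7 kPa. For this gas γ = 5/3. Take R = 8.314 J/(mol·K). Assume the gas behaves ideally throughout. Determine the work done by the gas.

8760 J

V₁ = nRT₁/P₁ = 3.15×8.314×491/344 = 37.4 L.
Adiabatic: T₂/T₁ = (P₂/P₁)^((γ−1)/γ) ⇒ T₂ = 491×(0.220)^0.400 = 268 K; V₂ = 92.7 L.
ΔU = nCvΔT = 3.15×12.5×(268−491) = -8760 J.
Q = 0 for an adiabatic process, so W = −ΔU = 8760 J.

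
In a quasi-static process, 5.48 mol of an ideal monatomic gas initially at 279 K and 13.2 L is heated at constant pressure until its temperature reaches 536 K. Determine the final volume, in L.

25.4 L

P₁ = nRT₁/V₁ = 5.48×8.314×279/13.2 = 963 kPa.
Isobaric: P stays 963 kPa; V/T = const ⇒ T₂ = 536 K, V₂ = 25.4 L.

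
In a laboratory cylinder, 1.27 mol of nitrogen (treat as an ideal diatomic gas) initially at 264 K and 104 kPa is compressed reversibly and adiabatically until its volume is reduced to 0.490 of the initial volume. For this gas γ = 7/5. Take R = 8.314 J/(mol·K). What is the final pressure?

V₁ = nRT₁/P₁ = 1.27×8.314×264/104 = 26.8 L.
Adiabatic: TV^(γ−1) = const ⇒ T₂ = 264×(2.04)^0.400 = 351 K; PV^γ = const ⇒ P₂ = 282 kPa.

282 kPa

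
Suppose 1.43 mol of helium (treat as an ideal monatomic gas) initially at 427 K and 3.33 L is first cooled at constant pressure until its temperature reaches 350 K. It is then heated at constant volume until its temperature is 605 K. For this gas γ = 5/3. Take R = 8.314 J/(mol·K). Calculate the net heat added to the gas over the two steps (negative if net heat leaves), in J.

2260 J

P₁ = nRT₁/V₁ = 1.43×8.314×427/3.33 = 1520 kPa.
Step 1 — Isobaric: P stays 1520 kPa; V/T = const ⇒ T₂ = 350 K, V₂ = 2.73 L.
W = PΔV = 1520×(2.73−3.33) kPa·L = -915 J.
ΔU = nCvΔT = 1.43×12.5×(350−427) = -1370 J.
Q = ΔU + W = nCpΔT = -2290 J.
State after step 1: P = 1520 kPa, V = 2.73 L, T = 350 K.
Step 2 — Isochoric: V stays 2.73 L; P/T = const ⇒ T₂ = 605 K, P₂ = 2640 kPa.
W = 0 (no volume change).
ΔU = nCvΔT = 1.43×12.5×(605−350) = 4550 J.
Q = ΔU = 4550 J.
Net over both steps: W = -915 J, Q = 2260 J, ΔU = 3170 J.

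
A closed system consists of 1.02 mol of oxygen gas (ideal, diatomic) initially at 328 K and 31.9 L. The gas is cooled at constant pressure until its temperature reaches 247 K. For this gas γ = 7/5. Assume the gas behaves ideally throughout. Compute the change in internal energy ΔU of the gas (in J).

P₁ = nRT₁/V₁ = 1.02×8.314×328/31.9 = 87.2 kPa.
Isobaric: P stays 87.2 kPa; V/T = const ⇒ T₂ = 247 K, V₂ = 24.0 L.
For an ideal gas ΔU = nCvΔT with Cv = (5/2)R = 20.8 J/(mol·K).
ΔU = 1.02×20.8×(247−328) = -1720 J.

-1720 J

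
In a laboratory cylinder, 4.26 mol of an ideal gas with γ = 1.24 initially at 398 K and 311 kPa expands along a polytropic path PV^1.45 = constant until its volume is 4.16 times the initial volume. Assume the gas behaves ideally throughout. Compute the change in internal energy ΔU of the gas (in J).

V₁ = nRT₁/P₁ = 4.26×8.314×398/311 = 45.3 L.
Polytropic n=1.45: T₂ = T₁(V₁/V₂)^(n−1) = 398×(0.240)^0.45 = 210 K; P₂ = P₁(V₁/V₂)^n = 39.4 kPa.
For an ideal gas ΔU = nCvΔT with Cv = R/(γ−1) = 34.6 J/(mol·K).
ΔU = 4.26×34.6×(210−398) = -27800 J.

-27800 J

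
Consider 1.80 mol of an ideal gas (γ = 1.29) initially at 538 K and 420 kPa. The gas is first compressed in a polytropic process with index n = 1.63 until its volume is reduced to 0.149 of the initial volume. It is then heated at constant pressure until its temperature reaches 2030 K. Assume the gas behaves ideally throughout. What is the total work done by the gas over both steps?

V₁ = nRT₁/P₁ = 1.80×8.314×538/420 = 19.2 L.
Step 1 — Polytropic n=1.63: T₂ = T₁(V₁/V₂)^(n−1) = 538×(6.71)^0.63 = 1790 K; P₂ = P₁(V₁/V₂)^n = 9350 kPa.
W = (P₁V₁−P₂V₂)/(n−1) = (420×19.2−9350×2.86)/0.63 = -29600 J.
ΔU = nCvΔT = 1.80×28.7×(1790−538) = 64400 J.
Q = ΔU + W = 34700 J.
State after step 1: P = 9350 kPa, V = 2.86 L, T = 1790 K.
Step 2 — Isobaric: P stays 9350 kPa; V/T = const ⇒ T₂ = 2030 K, V₂ = 3.25 L.
W = PΔV = 9350×(3.25−2.86) kPa·L = 3660 J.
ΔU = nCvΔT = 1.80×28.7×(2030−1790) = 12600 J.
Q = ΔU + W = nCpΔT = 16300 J.
Net over both steps: W = -26000 J, Q = 51000 J, ΔU = 77000 J.

-26000 J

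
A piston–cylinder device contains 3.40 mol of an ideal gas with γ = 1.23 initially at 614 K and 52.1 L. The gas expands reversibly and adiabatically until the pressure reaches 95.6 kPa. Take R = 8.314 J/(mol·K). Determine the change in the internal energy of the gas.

-15700 J

P₁ = nRT₁/V₁ = 3.40×8.314×614/52.1 = 333 kPa.
Adiabatic: T₂/T₁ = (P₂/P₁)^((γ−1)/γ) ⇒ T₂ = 614×(0.287)^0.187 = 486 K; V₂ = 144 L.
For an ideal gas ΔU = nCvΔT with Cv = R/(γ−1) = 36.1 J/(mol·K).
ΔU = 3.40×36.1×(486−614) = -15700 J.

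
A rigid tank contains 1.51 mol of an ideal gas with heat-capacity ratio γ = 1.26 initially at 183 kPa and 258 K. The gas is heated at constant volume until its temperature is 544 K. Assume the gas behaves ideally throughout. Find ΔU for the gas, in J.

13800 J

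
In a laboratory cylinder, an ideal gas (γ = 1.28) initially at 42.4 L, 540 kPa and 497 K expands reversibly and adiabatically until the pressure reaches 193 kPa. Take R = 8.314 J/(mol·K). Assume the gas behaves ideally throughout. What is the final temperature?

Adiabatic: T₂/T₁ = (P₂/P₁)^((γ−1)/γ) ⇒ T₂ = 497×(0.357)^0.219 = 397 K; V₂ = 94.7 L.

397 K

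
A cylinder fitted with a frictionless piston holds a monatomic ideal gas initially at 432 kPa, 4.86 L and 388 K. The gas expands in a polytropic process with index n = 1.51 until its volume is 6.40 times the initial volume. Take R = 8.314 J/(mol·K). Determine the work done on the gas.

n = P₁V₁/(RT₁) = 432×4.86/(8.314×388) = 0.651 mol.
Polytropic n=1.51: T₂ = T₁(V₁/V₂)^(n−1) = 388×(0.156)^0.51 = 151 K; P₂ = P₁(V₁/V₂)^n = 26.2 kPa.
W = (P₁V₁−P₂V₂)/(n−1) = (432×4.86−26.2×31.1)/0.51 = 2520 J.
Work done on the gas = −W_by = -2520 J.

-2520 J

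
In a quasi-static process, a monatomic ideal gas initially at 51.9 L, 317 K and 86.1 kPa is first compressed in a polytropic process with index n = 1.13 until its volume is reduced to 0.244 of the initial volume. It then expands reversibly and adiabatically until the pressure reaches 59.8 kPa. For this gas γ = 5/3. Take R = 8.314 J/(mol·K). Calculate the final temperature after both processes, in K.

174 K

n = P₁V₁/(RT₁) = 86.1×51.9/(8.314×317) = 1.70 mol.
Step 1 — Polytropic n=1.13: T₂ = T₁(V₁/V₂)^(n−1) = 317×(4.10)^0.13 = 381 K; P₂ = P₁(V₁/V₂)^n = 424 kPa.
W = (P₁V₁−P₂V₂)/(n−1) = (86.1×51.9−424×12.7)/0.13 = -6920 J.
ΔU = nCvΔT = 1.70×12.5×(381−317) = 1350 J.
Q = ΔU + W = -5570 J.
State after step 1: P = 424 kPa, V = 12.7 L, T = 381 K.
Step 2 — Adiabatic: T₂/T₁ = (P₂/P₁)^((γ−1)/γ) ⇒ T₂ = 381×(0.141)^0.400 = 174 K; V₂ = 41.0 L.
ΔU = nCvΔT = 1.70×12.5×(174−381) = -4370 J.
Q = 0 for an adiabatic process, so W = −ΔU = 4370 J.
Net over both steps: W = -2540 J, Q = -5570 J, ΔU = -3020 J.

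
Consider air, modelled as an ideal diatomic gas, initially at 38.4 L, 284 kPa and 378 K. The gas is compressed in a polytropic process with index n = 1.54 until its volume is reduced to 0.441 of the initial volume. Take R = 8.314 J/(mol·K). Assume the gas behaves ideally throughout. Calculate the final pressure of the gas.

1000 kPa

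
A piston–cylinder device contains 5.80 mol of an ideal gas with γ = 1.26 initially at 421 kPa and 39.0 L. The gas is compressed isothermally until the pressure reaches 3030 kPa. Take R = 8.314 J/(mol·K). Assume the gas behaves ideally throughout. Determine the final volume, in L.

5.42 L

T₁ = P₁V₁/(nR) = 421×39.0/(5.80×8.314) = 340 K.
Isothermal: T stays 340 K; PV = const ⇒ V₂ = 5.42 L, P₂ = 3030 kPa.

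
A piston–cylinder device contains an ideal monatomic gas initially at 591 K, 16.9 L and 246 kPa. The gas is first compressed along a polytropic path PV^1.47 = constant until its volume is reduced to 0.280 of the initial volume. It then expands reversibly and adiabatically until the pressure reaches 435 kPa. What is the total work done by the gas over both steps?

-2640 J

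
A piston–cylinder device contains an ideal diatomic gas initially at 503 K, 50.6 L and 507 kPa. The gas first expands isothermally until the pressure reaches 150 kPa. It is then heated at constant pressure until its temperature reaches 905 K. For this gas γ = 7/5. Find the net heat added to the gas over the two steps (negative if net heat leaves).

n = P₁V₁/(RT₁) = 507×50.6/(8.314×503) = 6.13 mol.
Step 1 — Isothermal: T stays 503 K; PV = const ⇒ V₂ = 171 L, P₂ = 150 kPa.
ΔU = 0 (ideal gas, T constant).
W = nRT ln(V₂/V₁) = 6.13×8.314×503×ln(3.38) = 31200 J.
Q = ΔU + W = 31200 J.
State after step 1: P = 150 kPa, V = 171 L, T = 503 K.
Step 2 — Isobaric: P stays 150 kPa; V/T = const ⇒ T₂ = 905 K, V₂ = 308 L.
W = PΔV = 150×(308−171) kPa·L = 20500 J.
ΔU = nCvΔT = 6.13×20.8×(905−503) = 51300 J.
Q = ΔU + W = nCpΔT = 71800 J.
Net over both steps: W = 51700 J, Q = 103000 J, ΔU = 51300 J.

103000 J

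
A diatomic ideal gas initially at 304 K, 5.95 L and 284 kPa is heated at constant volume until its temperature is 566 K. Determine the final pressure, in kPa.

529 kPa

Isochoric: V stays 5.95 L; P/T = const ⇒ T₂ = 566 K, P₂ = 529 kPa.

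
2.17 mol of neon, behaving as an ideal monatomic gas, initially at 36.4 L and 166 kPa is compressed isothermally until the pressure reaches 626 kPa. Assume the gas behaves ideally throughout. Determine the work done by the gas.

T₁ = P₁V₁/(nR) = 166×36.4/(2.17×8.314) = 335 K.
Isothermal: T stays 335 K; PV = const ⇒ V₂ = 9.65 L, P₂ = 626 kPa.
W = nRT ln(V₂/V₁) = 2.17×8.314×335×ln(0.265) = -8020 J.

-8020 J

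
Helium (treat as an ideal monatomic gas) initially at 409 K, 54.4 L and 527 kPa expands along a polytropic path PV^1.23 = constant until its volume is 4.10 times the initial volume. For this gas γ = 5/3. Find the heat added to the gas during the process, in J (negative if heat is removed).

22600 J

n = P₁V₁/(RT₁) = 527×54.4/(8.314×409) = 8.43 mol.
Polytropic n=1.23: T₂ = T₁(V₁/V₂)^(n−1) = 409×(0.244)^0.23 = 296 K; P₂ = P₁(V₁/V₂)^n = 92.9 kPa.
W = (P₁V₁−P₂V₂)/(n−1) = (527×54.4−92.9×223)/0.23 = 34500 J.
ΔU = nCvΔT = 8.43×12.5×(296−409) = -11900 J.
Q = ΔU + W = 22600 J.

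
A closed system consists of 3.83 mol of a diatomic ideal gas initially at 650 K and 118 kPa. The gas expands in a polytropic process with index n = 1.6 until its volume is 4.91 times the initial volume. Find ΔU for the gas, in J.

V₁ = nRT₁/P₁ = 3.83×8.314×650/118 = 175 L.
Polytropic n=1.6: T₂ = T₁(V₁/V₂)^(n−1) = 650×(0.204)^0.60 = 250 K; P₂ = P₁(V₁/V₂)^n = 9.25 kPa.
For an ideal gas ΔU = nCvΔT with Cv = (5/2)R = 20.8 J/(mol·K).
ΔU = 3.83×20.8×(250−650) = -31800 J.

-31800 J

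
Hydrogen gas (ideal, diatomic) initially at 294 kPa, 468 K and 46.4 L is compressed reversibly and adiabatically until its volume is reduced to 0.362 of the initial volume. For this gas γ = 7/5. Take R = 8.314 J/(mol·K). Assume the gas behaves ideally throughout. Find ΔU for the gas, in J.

n = P₁V₁/(RT₁) = 294×46.4/(8.314×468) = 3.51 mol.
Adiabatic: TV^(γ−1) = const ⇒ T₂ = 468×(2.76)^0.400 = 703 K; PV^γ = const ⇒ P₂ = 1220 kPa.
For an ideal gas ΔU = nCvΔT with Cv = (5/2)R = 20.8 J/(mol·K).
ΔU = 3.51×20.8×(703−468) = 17100 J.

17100 J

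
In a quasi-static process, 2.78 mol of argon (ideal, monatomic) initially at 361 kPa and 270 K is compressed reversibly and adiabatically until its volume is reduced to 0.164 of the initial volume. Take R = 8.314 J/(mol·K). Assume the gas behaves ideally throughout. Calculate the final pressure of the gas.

7350 kPa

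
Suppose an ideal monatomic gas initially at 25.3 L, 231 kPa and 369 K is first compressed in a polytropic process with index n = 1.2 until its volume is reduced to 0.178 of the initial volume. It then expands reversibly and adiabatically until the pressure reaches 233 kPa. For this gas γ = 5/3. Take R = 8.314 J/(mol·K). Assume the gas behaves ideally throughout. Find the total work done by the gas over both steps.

-5090 J

n = P₁V₁/(RT₁) = 231×25.3/(8.314×369) = 1.91 mol.
Step 1 — Polytropic n=1.2: T₂ = T₁(V₁/V₂)^(n−1) = 369×(5.62)^0.20 = 521 K; P₂ = P₁(V₁/V₂)^n = 1830 kPa.
W = (P₁V₁−P₂V₂)/(n−1) = (231×25.3−1830×4.50)/0.20 = -12000 J.
ΔU = nCvΔT = 1.91×12.5×(521−369) = 3610 J.
Q = ΔU + W = -8430 J.
State after step 1: P = 1830 kPa, V = 4.50 L, T = 521 K.
Step 2 — Adiabatic: T₂/T₁ = (P₂/P₁)^((γ−1)/γ) ⇒ T₂ = 521×(0.127)^0.400 = 228 K; V₂ = 15.5 L.
ΔU = nCvΔT = 1.91×12.5×(228−521) = -6960 J.
Q = 0 for an adiabatic process, so W = −ΔU = 6960 J.
Net over both steps: W = -5090 J, Q = -8430 J, ΔU = -3340 J.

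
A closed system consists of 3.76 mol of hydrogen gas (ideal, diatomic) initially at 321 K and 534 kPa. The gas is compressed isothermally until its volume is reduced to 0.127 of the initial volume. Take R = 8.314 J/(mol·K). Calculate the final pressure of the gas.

4200 kPa

V₁ = nRT₁/P₁ = 3.76×8.314×321/534 = 18.8 L.
Isothermal: T stays 321 K; PV = const ⇒ V₂ = 2.39 L, P₂ = 4200 kPa.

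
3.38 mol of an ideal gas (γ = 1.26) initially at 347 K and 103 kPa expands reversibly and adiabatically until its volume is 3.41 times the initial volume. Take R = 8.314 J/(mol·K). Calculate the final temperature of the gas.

V₁ = nRT₁/P₁ = 3.38×8.314×347/103 = 94.7 L.
Adiabatic: TV^(γ−1) = const ⇒ T₂ = 347×(0.293)^0.260 = 252 K; PV^γ = const ⇒ P₂ = 22.0 kPa.

252 K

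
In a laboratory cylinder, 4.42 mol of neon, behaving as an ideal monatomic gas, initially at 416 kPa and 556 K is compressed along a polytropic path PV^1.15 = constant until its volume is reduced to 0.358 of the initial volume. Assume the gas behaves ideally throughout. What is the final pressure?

V₁ = nRT₁/P₁ = 4.42×8.314×556/416 = 49.1 L.
Polytropic n=1.15: T₂ = T₁(V₁/V₂)^(n−1) = 556×(2.79)^0.15 = 649 K; P₂ = P₁(V₁/V₂)^n = 1360 kPa.

1360 kPa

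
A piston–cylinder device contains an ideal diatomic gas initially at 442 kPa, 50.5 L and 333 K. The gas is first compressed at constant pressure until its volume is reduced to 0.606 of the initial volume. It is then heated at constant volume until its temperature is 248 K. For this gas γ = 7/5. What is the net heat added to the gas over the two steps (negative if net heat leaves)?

n = P₁V₁/(RT₁) = 442×50.5/(8.314×333) = 8.06 mol.
Step 1 — Isobaric: P stays 442 kPa; V/T = const ⇒ T₂ = 202 K, V₂ = 30.6 L.
W = PΔV = 442×(30.6−50.5) kPa·L = -8790 J.
ΔU = nCvΔT = 8.06×20.8×(202−333) = -22000 J.
Q = ΔU + W = nCpΔT = -30800 J.
State after step 1: P = 442 kPa, V = 30.6 L, T = 202 K.
Step 2 — Isochoric: V stays 30.6 L; P/T = const ⇒ T₂ = 248 K, P₂ = 543 kPa.
W = 0 (no volume change).
ΔU = nCvΔT = 8.06×20.8×(248−202) = 7740 J.
Q = ΔU = 7740 J.
Net over both steps: W = -8790 J, Q = -23000 J, ΔU = -14200 J.

-23000 J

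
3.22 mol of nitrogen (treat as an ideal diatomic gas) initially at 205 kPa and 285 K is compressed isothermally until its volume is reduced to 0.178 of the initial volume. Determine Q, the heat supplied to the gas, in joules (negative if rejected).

V₁ = nRT₁/P₁ = 3.22×8.314×285/205 = 37.2 L.
Isothermal: T stays 285 K; PV = const ⇒ V₂ = 6.62 L, P₂ = 1150 kPa.
ΔU = 0 (ideal gas, T constant).
W = nRT ln(V₂/V₁) = 3.22×8.314×285×ln(0.178) = -13200 J.
Q = ΔU + W = -13200 J.

-13200 J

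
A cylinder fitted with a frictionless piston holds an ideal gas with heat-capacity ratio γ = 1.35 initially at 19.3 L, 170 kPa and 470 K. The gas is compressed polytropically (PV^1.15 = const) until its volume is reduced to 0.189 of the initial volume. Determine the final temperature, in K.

603 K

Polytropic n=1.15: T₂ = T₁(V₁/V₂)^(n−1) = 470×(5.29)^0.15 = 603 K; P₂ = P₁(V₁/V₂)^n = 1150 kPa.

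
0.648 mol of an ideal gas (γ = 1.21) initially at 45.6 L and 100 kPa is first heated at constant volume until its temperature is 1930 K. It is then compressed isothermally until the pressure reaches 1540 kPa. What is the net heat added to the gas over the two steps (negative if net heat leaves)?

T₁ = P₁V₁/(nR) = 100×45.6/(0.648×8.314) = 846 K.
Step 1 — Isochoric: V stays 45.6 L; P/T = const ⇒ T₂ = 1930 K, P₂ = 228 kPa.
W = 0 (no volume change).
ΔU = nCvΔT = 0.648×39.6×(1930−846) = 27800 J.
Q = ΔU = 27800 J.
State after step 1: P = 228 kPa, V = 45.6 L, T = 1930 K.
Step 2 — Isothermal: T stays 1930 K; PV = const ⇒ V₂ = 6.75 L, P₂ = 1540 kPa.
ΔU = 0 (ideal gas, T constant).
W = nRT ln(V₂/V₁) = 0.648×8.314×1930×ln(0.148) = -19900 J.
Q = ΔU + W = -19900 J.
Net over both steps: W = -19900 J, Q = 7940 J, ΔU = 27800 J.

7940 J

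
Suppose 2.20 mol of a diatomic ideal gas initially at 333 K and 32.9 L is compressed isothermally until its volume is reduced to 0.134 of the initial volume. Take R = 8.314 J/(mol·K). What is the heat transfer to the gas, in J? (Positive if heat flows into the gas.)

P₁ = nRT₁/V₁ = 2.20×8.314×333/32.9 = 185 kPa.
Isothermal: T stays 333 K; PV = const ⇒ V₂ = 4.41 L, P₂ = 1380 kPa.
ΔU = 0 (ideal gas, T constant).
W = nRT ln(V₂/V₁) = 2.20×8.314×333×ln(0.134) = -12200 J.
Q = ΔU + W = -12200 J.

-12200 J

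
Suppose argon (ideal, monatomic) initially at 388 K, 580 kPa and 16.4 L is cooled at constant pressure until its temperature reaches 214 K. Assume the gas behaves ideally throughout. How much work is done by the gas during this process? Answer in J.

n = P₁V₁/(RT₁) = 580×16.4/(8.314×388) = 2.95 mol.
Isobaric: P stays 580 kPa; V/T = const ⇒ T₂ = 214 K, V₂ = 9.05 L.
W = PΔV = 580×(9.05−16.4) kPa·L = -4270 J.

-4270 J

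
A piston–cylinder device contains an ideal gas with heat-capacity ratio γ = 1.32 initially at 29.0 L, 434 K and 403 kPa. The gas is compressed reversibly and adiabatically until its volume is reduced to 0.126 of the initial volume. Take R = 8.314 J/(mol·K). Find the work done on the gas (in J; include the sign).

34300 J

n = P₁V₁/(RT₁) = 403×29.0/(8.314×434) = 3.24 mol.
Adiabatic: TV^(γ−1) = const ⇒ T₂ = 434×(7.94)^0.320 = 842 K; PV^γ = const ⇒ P₂ = 6210 kPa.
ΔU = nCvΔT = 3.24×26.0×(842−434) = 34300 J.
Q = 0 for an adiabatic process, so W = −ΔU = -34300 J.
Work done on the gas = −W_by = 34300 J.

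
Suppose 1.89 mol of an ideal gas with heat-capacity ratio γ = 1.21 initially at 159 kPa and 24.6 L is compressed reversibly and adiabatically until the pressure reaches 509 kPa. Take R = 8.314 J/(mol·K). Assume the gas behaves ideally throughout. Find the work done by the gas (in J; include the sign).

-4170 J

T₁ = P₁V₁/(nR) = 159×24.6/(1.89×8.314) = 249 K.
Adiabatic: T₂/T₁ = (P₂/P₁)^((γ−1)/γ) ⇒ T₂ = 249×(3.20)^0.174 = 305 K; V₂ = 9.40 L.
ΔU = nCvΔT = 1.89×39.6×(305−249) = 4170 J.
Q = 0 for an adiabatic process, so W = −ΔU = -4170 J.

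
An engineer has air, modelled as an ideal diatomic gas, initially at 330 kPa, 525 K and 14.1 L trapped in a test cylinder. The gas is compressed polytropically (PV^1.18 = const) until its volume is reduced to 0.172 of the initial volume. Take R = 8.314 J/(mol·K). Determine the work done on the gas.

9640 J

n = P₁V₁/(RT₁) = 330×14.1/(8.314×525) = 1.07 mol.
Polytropic n=1.18: T₂ = T₁(V₁/V₂)^(n−1) = 525×(5.81)^0.18 = 721 K; P₂ = P₁(V₁/V₂)^n = 2630 kPa.
W = (P₁V₁−P₂V₂)/(n−1) = (330×14.1−2630×2.43)/0.18 = -9640 J.
Work done on the gas = −W_by = 9640 J.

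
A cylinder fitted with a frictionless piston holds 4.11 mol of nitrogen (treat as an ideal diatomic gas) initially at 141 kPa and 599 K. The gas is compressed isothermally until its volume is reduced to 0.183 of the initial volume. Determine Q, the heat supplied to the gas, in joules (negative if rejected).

-34800 J

V₁ = nRT₁/P₁ = 4.11×8.314×599/141 = 145 L.
Isothermal: T stays 599 K; PV = const ⇒ V₂ = 26.6 L, P₂ = 770 kPa.
ΔU = 0 (ideal gas, T constant).
W = nRT ln(V₂/V₁) = 4.11×8.314×599×ln(0.183) = -34800 J.
Q = ΔU + W = -34800 J.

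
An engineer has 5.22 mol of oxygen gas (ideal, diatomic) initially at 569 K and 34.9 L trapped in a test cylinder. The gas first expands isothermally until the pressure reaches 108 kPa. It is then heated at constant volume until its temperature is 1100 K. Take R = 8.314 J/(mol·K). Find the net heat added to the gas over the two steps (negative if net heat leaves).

P₁ = nRT₁/V₁ = 5.22×8.314×569/34.9 = 708 kPa.
Step 1 — Isothermal: T stays 569 K; PV = const ⇒ V₂ = 229 L, P₂ = 108 kPa.
ΔU = 0 (ideal gas, T constant).
W = nRT ln(V₂/V₁) = 5.22×8.314×569×ln(6.55) = 46400 J.
Q = ΔU + W = 46400 J.
State after step 1: P = 108 kPa, V = 229 L, T = 569 K.
Step 2 — Isochoric: V stays 229 L; P/T = const ⇒ T₂ = 1100 K, P₂ = 209 kPa.
W = 0 (no volume change).
ΔU = nCvΔT = 5.22×20.8×(1100−569) = 57600 J.
Q = ΔU = 57600 J.
Net over both steps: W = 46400 J, Q = 104000 J, ΔU = 57600 J.

104000 J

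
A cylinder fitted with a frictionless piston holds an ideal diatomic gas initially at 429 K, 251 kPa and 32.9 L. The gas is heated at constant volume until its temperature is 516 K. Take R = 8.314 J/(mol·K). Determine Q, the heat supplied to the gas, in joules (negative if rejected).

n = P₁V₁/(RT₁) = 251×32.9/(8.314×429) = 2.32 mol.
Isochoric: V stays 32.9 L; P/T = const ⇒ T₂ = 516 K, P₂ = 302 kPa.
W = 0 (no volume change).
ΔU = nCvΔT = 2.32×20.8×(516−429) = 4190 J.
Q = ΔU = 4190 J.

4190 J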